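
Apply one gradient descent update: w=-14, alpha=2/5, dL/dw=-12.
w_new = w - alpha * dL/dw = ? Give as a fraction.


w_new = -14 - 2/5 * -12 = -14 - -24/5 = -46/5.

-46/5


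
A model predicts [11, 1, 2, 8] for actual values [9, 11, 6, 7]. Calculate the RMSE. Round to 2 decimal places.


MSE = 30.2500. RMSE = sqrt(30.2500) = 5.50.

5.50


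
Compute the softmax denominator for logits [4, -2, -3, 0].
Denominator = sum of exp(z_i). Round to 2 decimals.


Denom = e^4=54.5982 + e^-2=0.1353 + e^-3=0.0498 + e^0=1.0000. Sum = 55.7833, which rounds to 55.78.

55.78


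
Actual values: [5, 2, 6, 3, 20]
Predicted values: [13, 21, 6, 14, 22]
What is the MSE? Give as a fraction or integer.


MSE = (1/5) * ((5-13)^2=64 + (2-21)^2=361 + (6-6)^2=0 + (3-14)^2=121 + (20-22)^2=4). Sum = 550. MSE = 110.

110


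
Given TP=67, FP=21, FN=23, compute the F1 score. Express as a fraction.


Precision = 67/88 = 67/88. Recall = 67/90 = 67/90. F1 = 2*P*R/(P+R) = 67/89.

67/89


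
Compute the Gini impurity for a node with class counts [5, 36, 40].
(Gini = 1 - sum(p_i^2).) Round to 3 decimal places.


Total = 81. Proportions: 5/81, 36/81, 40/81. sum(p_i^2) = 0.4452. Gini = 1 - 0.4452 = 0.5548, which rounds to 0.555.

0.555


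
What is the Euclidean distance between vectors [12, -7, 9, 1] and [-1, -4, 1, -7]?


d = sqrt(sum of squared differences). (12--1)^2=169, (-7--4)^2=9, (9-1)^2=64, (1--7)^2=64. Sum = 306.

sqrt(306)


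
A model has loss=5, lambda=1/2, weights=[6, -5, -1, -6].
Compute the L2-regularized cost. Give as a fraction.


L2 sq norm = sum(w^2) = 98. J = 5 + 1/2 * 98 = 54.

54


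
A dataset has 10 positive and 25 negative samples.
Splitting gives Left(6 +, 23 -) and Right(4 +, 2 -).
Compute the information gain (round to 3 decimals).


H(parent) = 0.8631. H(left) = 0.7355, H(right) = 0.9183. Weighted = (29/35)*0.7355 + (6/35)*0.9183 = 0.7668. IG = 0.8631 - 0.7668 = 0.0963, which rounds to 0.096.

0.096


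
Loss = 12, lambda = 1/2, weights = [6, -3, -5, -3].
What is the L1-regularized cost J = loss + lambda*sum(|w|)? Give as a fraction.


L1 norm = sum(|w|) = 17. J = 12 + 1/2 * 17 = 41/2.

41/2


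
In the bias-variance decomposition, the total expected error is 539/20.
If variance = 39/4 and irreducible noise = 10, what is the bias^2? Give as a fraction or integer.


Total error = bias^2 + variance + irreducible noise. So bias^2 = 539/20 - 39/4 - 10 = 36/5.

36/5


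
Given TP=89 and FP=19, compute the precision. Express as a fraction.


Precision = TP / (TP + FP) = 89 / 108 = 89/108.

89/108


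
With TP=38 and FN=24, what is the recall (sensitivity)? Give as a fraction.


Recall = TP / (TP + FN) = 38 / 62 = 19/31.

19/31


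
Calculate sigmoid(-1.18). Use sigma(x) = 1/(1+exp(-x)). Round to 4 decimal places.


sigma(-1.18) = 1/(1+e^(1.18)) = 1/(1+3.254374) = 1/4.254374 = 0.2351.

0.2351


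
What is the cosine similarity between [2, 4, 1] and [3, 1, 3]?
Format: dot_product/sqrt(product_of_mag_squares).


dot = 13. |a|^2 = 21, |b|^2 = 19. cos = 13/sqrt(399).

13/sqrt(399)


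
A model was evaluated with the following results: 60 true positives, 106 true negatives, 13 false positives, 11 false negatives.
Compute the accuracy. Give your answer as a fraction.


Accuracy = (TP + TN) / (TP + TN + FP + FN) = (60 + 106) / 190 = 83/95.

83/95


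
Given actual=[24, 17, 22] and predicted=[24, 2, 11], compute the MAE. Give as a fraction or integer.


MAE = (1/3) * (|24-24|=0 + |17-2|=15 + |22-11|=11). Sum = 26. MAE = 26/3.

26/3


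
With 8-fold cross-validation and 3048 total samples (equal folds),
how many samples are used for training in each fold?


Each validation fold has 3048/8 = 381 samples. Training set = 3048 - 381 = 2667.

2667


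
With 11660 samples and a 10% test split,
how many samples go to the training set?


Test set = 11660 * 10% = 1166. Training set = 11660 - 1166 = 10494.

10494


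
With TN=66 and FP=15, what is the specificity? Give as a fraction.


Specificity = TN / (TN + FP) = 66 / 81 = 22/27.

22/27


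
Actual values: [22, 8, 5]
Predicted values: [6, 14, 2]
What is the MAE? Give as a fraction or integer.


MAE = (1/3) * (|22-6|=16 + |8-14|=6 + |5-2|=3). Sum = 25. MAE = 25/3.

25/3


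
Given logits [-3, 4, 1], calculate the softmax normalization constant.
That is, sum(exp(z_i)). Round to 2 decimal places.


Denom = e^-3=0.0498 + e^4=54.5982 + e^1=2.7183. Sum = 57.3663, which rounds to 57.37.

57.37


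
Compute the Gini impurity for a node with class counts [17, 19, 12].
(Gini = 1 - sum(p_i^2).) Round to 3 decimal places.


Total = 48. Proportions: 17/48, 19/48, 12/48. sum(p_i^2) = 0.3446. Gini = 1 - 0.3446 = 0.6554, which rounds to 0.655.

0.655


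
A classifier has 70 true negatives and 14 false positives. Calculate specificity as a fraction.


Specificity = TN / (TN + FP) = 70 / 84 = 5/6.

5/6


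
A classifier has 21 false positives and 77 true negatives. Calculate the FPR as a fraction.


FPR = FP / (FP + TN) = 21 / 98 = 3/14.

3/14


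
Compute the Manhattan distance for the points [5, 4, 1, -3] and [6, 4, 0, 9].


d = sum of absolute differences: |5-6|=1 + |4-4|=0 + |1-0|=1 + |-3-9|=12 = 14.

14


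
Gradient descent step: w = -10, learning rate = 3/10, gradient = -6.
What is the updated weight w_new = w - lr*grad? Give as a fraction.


w_new = -10 - 3/10 * -6 = -10 - -9/5 = -41/5.

-41/5


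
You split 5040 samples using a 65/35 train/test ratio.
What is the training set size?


Test set = 5040 * 35% = 1764. Training set = 5040 - 1764 = 3276.

3276


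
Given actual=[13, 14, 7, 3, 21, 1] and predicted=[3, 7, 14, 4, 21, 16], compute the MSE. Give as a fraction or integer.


MSE = (1/6) * ((13-3)^2=100 + (14-7)^2=49 + (7-14)^2=49 + (3-4)^2=1 + (21-21)^2=0 + (1-16)^2=225). Sum = 424. MSE = 212/3.

212/3


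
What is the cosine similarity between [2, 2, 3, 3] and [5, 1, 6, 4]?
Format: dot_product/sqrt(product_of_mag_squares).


dot = 42. |a|^2 = 26, |b|^2 = 78. cos = 42/sqrt(2028).

42/sqrt(2028)


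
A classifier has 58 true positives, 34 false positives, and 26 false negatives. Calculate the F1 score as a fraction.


Precision = 58/92 = 29/46. Recall = 58/84 = 29/42. F1 = 2*P*R/(P+R) = 29/44.

29/44


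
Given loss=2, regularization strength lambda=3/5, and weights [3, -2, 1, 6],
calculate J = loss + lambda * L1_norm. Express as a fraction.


L1 norm = sum(|w|) = 12. J = 2 + 3/5 * 12 = 46/5.

46/5


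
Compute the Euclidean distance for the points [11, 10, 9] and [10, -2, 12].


d = sqrt(sum of squared differences). (11-10)^2=1, (10--2)^2=144, (9-12)^2=9. Sum = 154.

sqrt(154)


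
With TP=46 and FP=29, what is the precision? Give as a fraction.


Precision = TP / (TP + FP) = 46 / 75 = 46/75.

46/75


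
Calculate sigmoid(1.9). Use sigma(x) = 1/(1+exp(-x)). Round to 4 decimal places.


sigma(1.9) = 1/(1+e^(-1.9)) = 1/(1+0.149569) = 1/1.149569 = 0.8699.

0.8699


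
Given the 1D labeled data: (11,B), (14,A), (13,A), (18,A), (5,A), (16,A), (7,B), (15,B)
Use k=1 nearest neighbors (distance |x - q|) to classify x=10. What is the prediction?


Distances: |11-10|=1, |14-10|=4, |13-10|=3, |18-10|=8, |5-10|=5, |16-10|=6, |7-10|=3, |15-10|=5. 1 nearest: (11,B). Counts: {'B': 1}. Majority class: B.

B


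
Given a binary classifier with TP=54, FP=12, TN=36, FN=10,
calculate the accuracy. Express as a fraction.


Accuracy = (TP + TN) / (TP + TN + FP + FN) = (54 + 36) / 112 = 45/56.

45/56


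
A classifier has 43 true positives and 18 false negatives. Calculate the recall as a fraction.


Recall = TP / (TP + FN) = 43 / 61 = 43/61.

43/61


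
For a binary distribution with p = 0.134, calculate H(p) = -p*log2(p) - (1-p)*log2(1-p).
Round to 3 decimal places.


H = -0.134*log2(0.134) - 0.866*log2(0.866) = 0.568.

0.568


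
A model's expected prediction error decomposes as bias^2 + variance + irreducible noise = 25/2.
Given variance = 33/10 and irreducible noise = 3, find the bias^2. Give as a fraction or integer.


Total error = bias^2 + variance + irreducible noise. So bias^2 = 25/2 - 33/10 - 3 = 31/5.

31/5


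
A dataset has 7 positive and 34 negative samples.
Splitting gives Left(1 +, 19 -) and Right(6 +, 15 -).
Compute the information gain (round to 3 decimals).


H(parent) = 0.6594. H(left) = 0.2864, H(right) = 0.8631. Weighted = (20/41)*0.2864 + (21/41)*0.8631 = 0.5818. IG = 0.6594 - 0.5818 = 0.0776, which rounds to 0.078.

0.078


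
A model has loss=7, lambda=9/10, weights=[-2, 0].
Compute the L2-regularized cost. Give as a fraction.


L2 sq norm = sum(w^2) = 4. J = 7 + 9/10 * 4 = 53/5.

53/5


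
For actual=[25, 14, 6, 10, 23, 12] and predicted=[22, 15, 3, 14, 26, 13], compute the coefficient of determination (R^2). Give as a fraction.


Mean(y) = 15. SS_res = 45. SS_tot = 280. R^2 = 1 - 45/(280) = 47/56.

47/56


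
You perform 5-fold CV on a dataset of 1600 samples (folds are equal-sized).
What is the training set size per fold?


Each validation fold has 1600/5 = 320 samples. Training set = 1600 - 320 = 1280.

1280


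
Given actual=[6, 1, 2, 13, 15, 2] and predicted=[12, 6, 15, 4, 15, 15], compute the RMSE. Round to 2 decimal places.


MSE = 80.0000. RMSE = sqrt(80.0000) = 8.94.

8.94


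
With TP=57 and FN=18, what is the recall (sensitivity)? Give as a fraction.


Recall = TP / (TP + FN) = 57 / 75 = 19/25.

19/25


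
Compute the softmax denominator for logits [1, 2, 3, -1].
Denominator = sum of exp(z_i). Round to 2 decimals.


Denom = e^1=2.7183 + e^2=7.3891 + e^3=20.0855 + e^-1=0.3679. Sum = 30.5608, which rounds to 30.56.

30.56


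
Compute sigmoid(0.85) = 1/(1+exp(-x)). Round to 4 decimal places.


sigma(0.85) = 1/(1+e^(-0.85)) = 1/(1+0.427415) = 1/1.427415 = 0.7006.

0.7006


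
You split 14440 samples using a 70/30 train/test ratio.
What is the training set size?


Test set = 14440 * 30% = 4332. Training set = 14440 - 4332 = 10108.

10108


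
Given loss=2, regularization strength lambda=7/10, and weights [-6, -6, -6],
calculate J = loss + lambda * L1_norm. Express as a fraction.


L1 norm = sum(|w|) = 18. J = 2 + 7/10 * 18 = 73/5.

73/5


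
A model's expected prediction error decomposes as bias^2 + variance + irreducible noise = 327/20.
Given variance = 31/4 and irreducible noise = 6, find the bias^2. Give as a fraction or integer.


Total error = bias^2 + variance + irreducible noise. So bias^2 = 327/20 - 31/4 - 6 = 13/5.

13/5


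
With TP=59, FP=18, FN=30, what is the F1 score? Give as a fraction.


Precision = 59/77 = 59/77. Recall = 59/89 = 59/89. F1 = 2*P*R/(P+R) = 59/83.

59/83


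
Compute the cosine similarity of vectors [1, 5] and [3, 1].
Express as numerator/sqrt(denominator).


dot = 8. |a|^2 = 26, |b|^2 = 10. cos = 8/sqrt(260).

8/sqrt(260)


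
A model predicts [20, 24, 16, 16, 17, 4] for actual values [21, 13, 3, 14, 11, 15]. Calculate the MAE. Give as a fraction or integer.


MAE = (1/6) * (|21-20|=1 + |13-24|=11 + |3-16|=13 + |14-16|=2 + |11-17|=6 + |15-4|=11). Sum = 44. MAE = 22/3.

22/3


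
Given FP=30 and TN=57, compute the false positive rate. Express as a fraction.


FPR = FP / (FP + TN) = 30 / 87 = 10/29.

10/29


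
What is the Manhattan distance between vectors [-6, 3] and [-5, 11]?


d = sum of absolute differences: |-6--5|=1 + |3-11|=8 = 9.

9


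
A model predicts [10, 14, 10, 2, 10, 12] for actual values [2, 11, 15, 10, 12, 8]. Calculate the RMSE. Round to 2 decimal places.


MSE = 30.3333. RMSE = sqrt(30.3333) = 5.51.

5.51


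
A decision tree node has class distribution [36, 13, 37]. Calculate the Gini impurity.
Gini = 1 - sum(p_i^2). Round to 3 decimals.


Total = 86. Proportions: 36/86, 13/86, 37/86. sum(p_i^2) = 0.3832. Gini = 1 - 0.3832 = 0.6168, which rounds to 0.617.

0.617


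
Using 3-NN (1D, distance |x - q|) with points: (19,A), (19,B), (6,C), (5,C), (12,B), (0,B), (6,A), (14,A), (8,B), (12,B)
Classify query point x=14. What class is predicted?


Distances: |19-14|=5, |19-14|=5, |6-14|=8, |5-14|=9, |12-14|=2, |0-14|=14, |6-14|=8, |14-14|=0, |8-14|=6, |12-14|=2. 3 nearest: (14,A), (12,B), (12,B). Counts: {'A': 1, 'B': 2}. Majority class: B.

B


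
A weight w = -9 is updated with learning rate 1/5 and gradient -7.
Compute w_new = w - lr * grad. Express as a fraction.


w_new = -9 - 1/5 * -7 = -9 - -7/5 = -38/5.

-38/5


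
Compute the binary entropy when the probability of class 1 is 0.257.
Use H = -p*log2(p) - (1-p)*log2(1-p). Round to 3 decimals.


H = -0.257*log2(0.257) - 0.743*log2(0.743) = 0.822.

0.822


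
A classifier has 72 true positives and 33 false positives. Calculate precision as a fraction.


Precision = TP / (TP + FP) = 72 / 105 = 24/35.

24/35


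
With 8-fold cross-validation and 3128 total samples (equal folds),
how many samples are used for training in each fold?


Each validation fold has 3128/8 = 391 samples. Training set = 3128 - 391 = 2737.

2737


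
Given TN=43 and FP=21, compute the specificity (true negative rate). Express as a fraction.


Specificity = TN / (TN + FP) = 43 / 64 = 43/64.

43/64


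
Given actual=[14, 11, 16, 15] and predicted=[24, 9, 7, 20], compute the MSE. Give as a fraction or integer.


MSE = (1/4) * ((14-24)^2=100 + (11-9)^2=4 + (16-7)^2=81 + (15-20)^2=25). Sum = 210. MSE = 105/2.

105/2


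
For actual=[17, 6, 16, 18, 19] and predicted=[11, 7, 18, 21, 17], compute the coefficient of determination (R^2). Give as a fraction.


Mean(y) = 76/5. SS_res = 54. SS_tot = 554/5. R^2 = 1 - 54/(554/5) = 142/277.

142/277


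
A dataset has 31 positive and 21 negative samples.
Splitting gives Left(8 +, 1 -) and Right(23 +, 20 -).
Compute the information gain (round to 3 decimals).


H(parent) = 0.9732. H(left) = 0.5033, H(right) = 0.9965. Weighted = (9/52)*0.5033 + (43/52)*0.9965 = 0.9111. IG = 0.9732 - 0.9111 = 0.0621, which rounds to 0.062.

0.062


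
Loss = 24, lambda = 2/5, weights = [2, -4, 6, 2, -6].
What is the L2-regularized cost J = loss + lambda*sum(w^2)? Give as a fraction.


L2 sq norm = sum(w^2) = 96. J = 24 + 2/5 * 96 = 312/5.

312/5


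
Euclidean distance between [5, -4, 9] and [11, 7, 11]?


d = sqrt(sum of squared differences). (5-11)^2=36, (-4-7)^2=121, (9-11)^2=4. Sum = 161.

sqrt(161)


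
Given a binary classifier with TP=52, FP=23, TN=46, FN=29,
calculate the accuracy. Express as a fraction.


Accuracy = (TP + TN) / (TP + TN + FP + FN) = (52 + 46) / 150 = 49/75.

49/75


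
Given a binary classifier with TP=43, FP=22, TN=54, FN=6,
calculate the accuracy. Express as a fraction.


Accuracy = (TP + TN) / (TP + TN + FP + FN) = (43 + 54) / 125 = 97/125.

97/125


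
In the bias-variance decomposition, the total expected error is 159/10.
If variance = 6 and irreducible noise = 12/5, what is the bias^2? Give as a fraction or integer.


Total error = bias^2 + variance + irreducible noise. So bias^2 = 159/10 - 6 - 12/5 = 15/2.

15/2


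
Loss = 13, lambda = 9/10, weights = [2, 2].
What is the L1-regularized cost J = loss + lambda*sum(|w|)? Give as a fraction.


L1 norm = sum(|w|) = 4. J = 13 + 9/10 * 4 = 83/5.

83/5


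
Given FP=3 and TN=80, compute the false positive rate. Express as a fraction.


FPR = FP / (FP + TN) = 3 / 83 = 3/83.

3/83


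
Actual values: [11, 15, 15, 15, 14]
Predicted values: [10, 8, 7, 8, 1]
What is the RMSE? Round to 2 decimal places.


MSE = 66.4000. RMSE = sqrt(66.4000) = 8.15.

8.15


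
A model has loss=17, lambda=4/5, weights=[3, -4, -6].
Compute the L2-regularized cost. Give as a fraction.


L2 sq norm = sum(w^2) = 61. J = 17 + 4/5 * 61 = 329/5.

329/5


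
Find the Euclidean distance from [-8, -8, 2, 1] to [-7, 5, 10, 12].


d = sqrt(sum of squared differences). (-8--7)^2=1, (-8-5)^2=169, (2-10)^2=64, (1-12)^2=121. Sum = 355.

sqrt(355)


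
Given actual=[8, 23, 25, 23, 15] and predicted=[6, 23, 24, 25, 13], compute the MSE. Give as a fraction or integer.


MSE = (1/5) * ((8-6)^2=4 + (23-23)^2=0 + (25-24)^2=1 + (23-25)^2=4 + (15-13)^2=4). Sum = 13. MSE = 13/5.

13/5


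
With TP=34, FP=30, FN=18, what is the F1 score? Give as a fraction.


Precision = 34/64 = 17/32. Recall = 34/52 = 17/26. F1 = 2*P*R/(P+R) = 17/29.

17/29


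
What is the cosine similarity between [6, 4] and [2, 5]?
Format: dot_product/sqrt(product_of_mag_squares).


dot = 32. |a|^2 = 52, |b|^2 = 29. cos = 32/sqrt(1508).

32/sqrt(1508)


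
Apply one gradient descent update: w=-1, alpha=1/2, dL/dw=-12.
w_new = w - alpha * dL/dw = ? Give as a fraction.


w_new = -1 - 1/2 * -12 = -1 - -6 = 5.

5


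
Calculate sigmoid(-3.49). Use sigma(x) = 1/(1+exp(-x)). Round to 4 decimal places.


sigma(-3.49) = 1/(1+e^(3.49)) = 1/(1+32.785948) = 1/33.785948 = 0.0296.

0.0296


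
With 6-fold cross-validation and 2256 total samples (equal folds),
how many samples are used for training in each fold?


Each validation fold has 2256/6 = 376 samples. Training set = 2256 - 376 = 1880.

1880


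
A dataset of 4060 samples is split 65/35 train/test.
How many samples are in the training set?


Test set = 4060 * 35% = 1421. Training set = 4060 - 1421 = 2639.

2639


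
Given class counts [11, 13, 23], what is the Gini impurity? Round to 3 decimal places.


Total = 47. Proportions: 11/47, 13/47, 23/47. sum(p_i^2) = 0.3708. Gini = 1 - 0.3708 = 0.6292, which rounds to 0.629.

0.629


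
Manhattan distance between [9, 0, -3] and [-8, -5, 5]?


d = sum of absolute differences: |9--8|=17 + |0--5|=5 + |-3-5|=8 = 30.

30


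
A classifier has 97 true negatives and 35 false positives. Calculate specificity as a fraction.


Specificity = TN / (TN + FP) = 97 / 132 = 97/132.

97/132


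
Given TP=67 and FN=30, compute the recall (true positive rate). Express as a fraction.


Recall = TP / (TP + FN) = 67 / 97 = 67/97.

67/97


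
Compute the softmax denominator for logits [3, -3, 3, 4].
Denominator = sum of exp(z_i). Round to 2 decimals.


Denom = e^3=20.0855 + e^-3=0.0498 + e^3=20.0855 + e^4=54.5982. Sum = 94.8190, which rounds to 94.82.

94.82


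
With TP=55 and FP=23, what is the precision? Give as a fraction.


Precision = TP / (TP + FP) = 55 / 78 = 55/78.

55/78


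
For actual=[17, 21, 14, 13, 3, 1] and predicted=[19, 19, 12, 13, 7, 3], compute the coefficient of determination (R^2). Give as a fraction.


Mean(y) = 23/2. SS_res = 32. SS_tot = 623/2. R^2 = 1 - 32/(623/2) = 559/623.

559/623


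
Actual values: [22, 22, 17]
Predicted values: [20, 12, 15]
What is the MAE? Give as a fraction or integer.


MAE = (1/3) * (|22-20|=2 + |22-12|=10 + |17-15|=2). Sum = 14. MAE = 14/3.

14/3


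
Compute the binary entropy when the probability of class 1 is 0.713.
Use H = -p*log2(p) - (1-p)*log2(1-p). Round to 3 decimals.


H = -0.713*log2(0.713) - 0.287*log2(0.287) = 0.865.

0.865


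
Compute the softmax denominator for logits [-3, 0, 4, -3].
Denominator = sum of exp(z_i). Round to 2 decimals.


Denom = e^-3=0.0498 + e^0=1.0000 + e^4=54.5982 + e^-3=0.0498. Sum = 55.6978, which rounds to 55.70.

55.70


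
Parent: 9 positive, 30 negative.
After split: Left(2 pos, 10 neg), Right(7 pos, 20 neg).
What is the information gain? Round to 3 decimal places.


H(parent) = 0.7793. H(left) = 0.6500, H(right) = 0.8256. Weighted = (12/39)*0.6500 + (27/39)*0.8256 = 0.7716. IG = 0.7793 - 0.7716 = 0.0077, which rounds to 0.008.

0.008


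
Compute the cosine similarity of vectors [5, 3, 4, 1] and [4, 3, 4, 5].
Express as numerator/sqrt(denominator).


dot = 50. |a|^2 = 51, |b|^2 = 66. cos = 50/sqrt(3366).

50/sqrt(3366)


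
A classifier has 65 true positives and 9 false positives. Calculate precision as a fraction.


Precision = TP / (TP + FP) = 65 / 74 = 65/74.

65/74


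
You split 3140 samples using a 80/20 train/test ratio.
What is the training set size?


Test set = 3140 * 20% = 628. Training set = 3140 - 628 = 2512.

2512


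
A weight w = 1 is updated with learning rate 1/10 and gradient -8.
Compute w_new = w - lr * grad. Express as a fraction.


w_new = 1 - 1/10 * -8 = 1 - -4/5 = 9/5.

9/5


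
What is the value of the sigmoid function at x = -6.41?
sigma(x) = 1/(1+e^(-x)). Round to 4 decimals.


sigma(-6.41) = 1/(1+e^(6.41)) = 1/(1+607.893681) = 1/608.893681 = 0.0016.

0.0016


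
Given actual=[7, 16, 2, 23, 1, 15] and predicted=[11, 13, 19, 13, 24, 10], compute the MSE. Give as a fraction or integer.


MSE = (1/6) * ((7-11)^2=16 + (16-13)^2=9 + (2-19)^2=289 + (23-13)^2=100 + (1-24)^2=529 + (15-10)^2=25). Sum = 968. MSE = 484/3.

484/3


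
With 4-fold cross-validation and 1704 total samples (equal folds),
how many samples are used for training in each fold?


Each validation fold has 1704/4 = 426 samples. Training set = 1704 - 426 = 1278.

1278


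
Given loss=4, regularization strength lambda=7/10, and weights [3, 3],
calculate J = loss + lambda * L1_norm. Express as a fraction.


L1 norm = sum(|w|) = 6. J = 4 + 7/10 * 6 = 41/5.

41/5


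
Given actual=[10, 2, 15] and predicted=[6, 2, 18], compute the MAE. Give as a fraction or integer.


MAE = (1/3) * (|10-6|=4 + |2-2|=0 + |15-18|=3). Sum = 7. MAE = 7/3.

7/3


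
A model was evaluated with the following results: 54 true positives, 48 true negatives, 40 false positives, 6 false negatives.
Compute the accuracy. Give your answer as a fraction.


Accuracy = (TP + TN) / (TP + TN + FP + FN) = (54 + 48) / 148 = 51/74.

51/74


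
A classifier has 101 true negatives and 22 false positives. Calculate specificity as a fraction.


Specificity = TN / (TN + FP) = 101 / 123 = 101/123.

101/123


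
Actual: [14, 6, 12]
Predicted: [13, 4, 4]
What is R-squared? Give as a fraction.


Mean(y) = 32/3. SS_res = 69. SS_tot = 104/3. R^2 = 1 - 69/(104/3) = -103/104.

-103/104


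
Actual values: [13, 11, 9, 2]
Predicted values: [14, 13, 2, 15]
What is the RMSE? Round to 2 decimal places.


MSE = 55.7500. RMSE = sqrt(55.7500) = 7.47.

7.47


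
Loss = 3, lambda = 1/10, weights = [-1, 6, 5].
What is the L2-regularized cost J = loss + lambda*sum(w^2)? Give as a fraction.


L2 sq norm = sum(w^2) = 62. J = 3 + 1/10 * 62 = 46/5.

46/5


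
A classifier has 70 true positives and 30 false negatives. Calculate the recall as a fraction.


Recall = TP / (TP + FN) = 70 / 100 = 7/10.

7/10


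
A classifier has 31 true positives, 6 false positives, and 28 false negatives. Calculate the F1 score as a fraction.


Precision = 31/37 = 31/37. Recall = 31/59 = 31/59. F1 = 2*P*R/(P+R) = 31/48.

31/48


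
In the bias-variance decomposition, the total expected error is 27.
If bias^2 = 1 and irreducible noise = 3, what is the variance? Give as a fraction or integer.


Total error = bias^2 + variance + irreducible noise. So variance = 27 - 1 - 3 = 23.

23


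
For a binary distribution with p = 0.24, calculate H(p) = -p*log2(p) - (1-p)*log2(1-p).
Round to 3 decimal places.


H = -0.24*log2(0.24) - 0.76*log2(0.76) = 0.795.

0.795


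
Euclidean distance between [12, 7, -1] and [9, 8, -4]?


d = sqrt(sum of squared differences). (12-9)^2=9, (7-8)^2=1, (-1--4)^2=9. Sum = 19.

sqrt(19)


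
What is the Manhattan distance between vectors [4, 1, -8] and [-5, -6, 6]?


d = sum of absolute differences: |4--5|=9 + |1--6|=7 + |-8-6|=14 = 30.

30


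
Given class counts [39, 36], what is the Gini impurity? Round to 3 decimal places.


Total = 75. Proportions: 39/75, 36/75. sum(p_i^2) = 0.5008. Gini = 1 - 0.5008 = 0.4992, which rounds to 0.499.

0.499


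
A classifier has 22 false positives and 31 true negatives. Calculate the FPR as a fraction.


FPR = FP / (FP + TN) = 22 / 53 = 22/53.

22/53


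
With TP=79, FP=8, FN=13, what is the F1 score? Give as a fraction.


Precision = 79/87 = 79/87. Recall = 79/92 = 79/92. F1 = 2*P*R/(P+R) = 158/179.

158/179


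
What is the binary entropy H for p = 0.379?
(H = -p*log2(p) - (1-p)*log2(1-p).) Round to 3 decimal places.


H = -0.379*log2(0.379) - 0.621*log2(0.621) = 0.957.

0.957


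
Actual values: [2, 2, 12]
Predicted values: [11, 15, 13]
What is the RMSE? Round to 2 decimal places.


MSE = 83.6667. RMSE = sqrt(83.6667) = 9.15.

9.15


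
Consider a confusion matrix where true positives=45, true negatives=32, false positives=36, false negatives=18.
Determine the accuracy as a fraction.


Accuracy = (TP + TN) / (TP + TN + FP + FN) = (45 + 32) / 131 = 77/131.

77/131


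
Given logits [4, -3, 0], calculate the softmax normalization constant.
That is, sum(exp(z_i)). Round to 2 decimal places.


Denom = e^4=54.5982 + e^-3=0.0498 + e^0=1.0000. Sum = 55.6480, which rounds to 55.65.

55.65


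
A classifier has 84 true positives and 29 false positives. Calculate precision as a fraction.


Precision = TP / (TP + FP) = 84 / 113 = 84/113.

84/113


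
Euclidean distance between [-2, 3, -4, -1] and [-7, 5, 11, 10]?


d = sqrt(sum of squared differences). (-2--7)^2=25, (3-5)^2=4, (-4-11)^2=225, (-1-10)^2=121. Sum = 375.

sqrt(375)


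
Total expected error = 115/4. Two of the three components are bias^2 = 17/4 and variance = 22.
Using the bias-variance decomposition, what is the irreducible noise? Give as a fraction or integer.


Total error = bias^2 + variance + irreducible noise. So irreducible noise = 115/4 - 17/4 - 22 = 5/2.

5/2


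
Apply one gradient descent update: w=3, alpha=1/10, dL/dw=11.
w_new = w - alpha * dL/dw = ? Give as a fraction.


w_new = 3 - 1/10 * 11 = 3 - 11/10 = 19/10.

19/10


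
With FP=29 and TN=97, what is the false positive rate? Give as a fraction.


FPR = FP / (FP + TN) = 29 / 126 = 29/126.

29/126


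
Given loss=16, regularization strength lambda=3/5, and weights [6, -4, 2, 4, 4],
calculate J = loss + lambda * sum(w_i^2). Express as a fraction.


L2 sq norm = sum(w^2) = 88. J = 16 + 3/5 * 88 = 344/5.

344/5


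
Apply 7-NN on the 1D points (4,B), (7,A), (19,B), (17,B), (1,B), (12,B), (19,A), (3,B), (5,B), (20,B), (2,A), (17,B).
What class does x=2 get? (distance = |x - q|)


Distances: |4-2|=2, |7-2|=5, |19-2|=17, |17-2|=15, |1-2|=1, |12-2|=10, |19-2|=17, |3-2|=1, |5-2|=3, |20-2|=18, |2-2|=0, |17-2|=15. 7 nearest: (2,A), (1,B), (3,B), (4,B), (5,B), (7,A), (12,B). Counts: {'A': 2, 'B': 5}. Majority class: B.

B


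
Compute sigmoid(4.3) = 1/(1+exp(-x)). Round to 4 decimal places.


sigma(4.3) = 1/(1+e^(-4.3)) = 1/(1+0.013569) = 1/1.013569 = 0.9866.

0.9866


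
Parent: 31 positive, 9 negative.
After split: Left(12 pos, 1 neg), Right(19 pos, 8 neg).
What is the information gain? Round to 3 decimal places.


H(parent) = 0.7692. H(left) = 0.3912, H(right) = 0.8767. Weighted = (13/40)*0.3912 + (27/40)*0.8767 = 0.7189. IG = 0.7692 - 0.7189 = 0.0503, which rounds to 0.050.

0.050


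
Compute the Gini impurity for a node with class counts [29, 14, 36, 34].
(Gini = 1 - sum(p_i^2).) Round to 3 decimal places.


Total = 113. Proportions: 29/113, 14/113, 36/113, 34/113. sum(p_i^2) = 0.2732. Gini = 1 - 0.2732 = 0.7268, which rounds to 0.727.

0.727


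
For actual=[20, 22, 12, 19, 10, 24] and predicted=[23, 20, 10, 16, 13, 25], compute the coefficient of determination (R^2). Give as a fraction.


Mean(y) = 107/6. SS_res = 36. SS_tot = 941/6. R^2 = 1 - 36/(941/6) = 725/941.

725/941


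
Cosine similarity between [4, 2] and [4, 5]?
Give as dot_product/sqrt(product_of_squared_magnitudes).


dot = 26. |a|^2 = 20, |b|^2 = 41. cos = 26/sqrt(820).

26/sqrt(820)


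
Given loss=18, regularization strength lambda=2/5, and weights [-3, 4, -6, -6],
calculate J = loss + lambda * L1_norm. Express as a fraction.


L1 norm = sum(|w|) = 19. J = 18 + 2/5 * 19 = 128/5.

128/5


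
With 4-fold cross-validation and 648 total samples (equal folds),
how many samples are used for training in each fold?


Each validation fold has 648/4 = 162 samples. Training set = 648 - 162 = 486.

486


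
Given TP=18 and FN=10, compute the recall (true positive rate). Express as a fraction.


Recall = TP / (TP + FN) = 18 / 28 = 9/14.

9/14


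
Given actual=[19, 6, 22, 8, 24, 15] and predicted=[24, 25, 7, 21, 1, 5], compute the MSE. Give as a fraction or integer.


MSE = (1/6) * ((19-24)^2=25 + (6-25)^2=361 + (22-7)^2=225 + (8-21)^2=169 + (24-1)^2=529 + (15-5)^2=100). Sum = 1409. MSE = 1409/6.

1409/6


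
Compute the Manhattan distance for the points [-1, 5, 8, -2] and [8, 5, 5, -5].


d = sum of absolute differences: |-1-8|=9 + |5-5|=0 + |8-5|=3 + |-2--5|=3 = 15.

15


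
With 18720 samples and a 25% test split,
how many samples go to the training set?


Test set = 18720 * 25% = 4680. Training set = 18720 - 4680 = 14040.

14040


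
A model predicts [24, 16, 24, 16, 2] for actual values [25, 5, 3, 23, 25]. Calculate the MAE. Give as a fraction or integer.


MAE = (1/5) * (|25-24|=1 + |5-16|=11 + |3-24|=21 + |23-16|=7 + |25-2|=23). Sum = 63. MAE = 63/5.

63/5


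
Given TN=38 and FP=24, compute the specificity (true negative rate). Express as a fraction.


Specificity = TN / (TN + FP) = 38 / 62 = 19/31.

19/31


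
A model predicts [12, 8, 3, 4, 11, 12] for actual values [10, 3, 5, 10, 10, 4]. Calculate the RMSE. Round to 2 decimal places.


MSE = 22.3333. RMSE = sqrt(22.3333) = 4.73.

4.73


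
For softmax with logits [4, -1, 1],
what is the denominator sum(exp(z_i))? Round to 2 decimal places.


Denom = e^4=54.5982 + e^-1=0.3679 + e^1=2.7183. Sum = 57.6844, which rounds to 57.68.

57.68


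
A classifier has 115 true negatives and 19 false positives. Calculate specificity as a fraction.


Specificity = TN / (TN + FP) = 115 / 134 = 115/134.

115/134


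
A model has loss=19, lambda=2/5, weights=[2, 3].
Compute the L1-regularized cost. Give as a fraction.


L1 norm = sum(|w|) = 5. J = 19 + 2/5 * 5 = 21.

21


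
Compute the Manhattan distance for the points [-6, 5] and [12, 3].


d = sum of absolute differences: |-6-12|=18 + |5-3|=2 = 20.

20


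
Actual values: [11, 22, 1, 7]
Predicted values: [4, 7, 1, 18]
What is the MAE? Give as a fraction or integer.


MAE = (1/4) * (|11-4|=7 + |22-7|=15 + |1-1|=0 + |7-18|=11). Sum = 33. MAE = 33/4.

33/4


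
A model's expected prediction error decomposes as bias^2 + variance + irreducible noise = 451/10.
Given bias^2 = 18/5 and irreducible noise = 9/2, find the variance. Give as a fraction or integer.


Total error = bias^2 + variance + irreducible noise. So variance = 451/10 - 18/5 - 9/2 = 37.

37


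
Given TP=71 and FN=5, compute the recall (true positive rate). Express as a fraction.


Recall = TP / (TP + FN) = 71 / 76 = 71/76.

71/76


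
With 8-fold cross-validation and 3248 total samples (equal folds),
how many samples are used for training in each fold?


Each validation fold has 3248/8 = 406 samples. Training set = 3248 - 406 = 2842.

2842


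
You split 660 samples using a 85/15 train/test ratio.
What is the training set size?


Test set = 660 * 15% = 99. Training set = 660 - 99 = 561.

561


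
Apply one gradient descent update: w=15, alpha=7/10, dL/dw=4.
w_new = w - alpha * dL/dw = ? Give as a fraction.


w_new = 15 - 7/10 * 4 = 15 - 14/5 = 61/5.

61/5


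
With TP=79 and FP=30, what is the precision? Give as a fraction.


Precision = TP / (TP + FP) = 79 / 109 = 79/109.

79/109


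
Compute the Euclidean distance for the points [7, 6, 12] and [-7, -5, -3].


d = sqrt(sum of squared differences). (7--7)^2=196, (6--5)^2=121, (12--3)^2=225. Sum = 542.

sqrt(542)


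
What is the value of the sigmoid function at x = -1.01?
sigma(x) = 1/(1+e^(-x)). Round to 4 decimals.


sigma(-1.01) = 1/(1+e^(1.01)) = 1/(1+2.745601) = 1/3.745601 = 0.2670.

0.2670


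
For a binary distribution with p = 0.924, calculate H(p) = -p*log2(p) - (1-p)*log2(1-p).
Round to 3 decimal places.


H = -0.924*log2(0.924) - 0.076*log2(0.076) = 0.388.

0.388


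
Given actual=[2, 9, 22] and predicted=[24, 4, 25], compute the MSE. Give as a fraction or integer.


MSE = (1/3) * ((2-24)^2=484 + (9-4)^2=25 + (22-25)^2=9). Sum = 518. MSE = 518/3.

518/3


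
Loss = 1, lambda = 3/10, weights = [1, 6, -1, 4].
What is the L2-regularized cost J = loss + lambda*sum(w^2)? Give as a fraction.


L2 sq norm = sum(w^2) = 54. J = 1 + 3/10 * 54 = 86/5.

86/5


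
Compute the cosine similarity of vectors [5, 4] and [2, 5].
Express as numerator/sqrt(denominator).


dot = 30. |a|^2 = 41, |b|^2 = 29. cos = 30/sqrt(1189).

30/sqrt(1189)


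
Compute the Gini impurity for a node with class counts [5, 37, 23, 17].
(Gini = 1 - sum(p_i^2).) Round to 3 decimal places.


Total = 82. Proportions: 5/82, 37/82, 23/82, 17/82. sum(p_i^2) = 0.3290. Gini = 1 - 0.3290 = 0.6710, which rounds to 0.671.

0.671


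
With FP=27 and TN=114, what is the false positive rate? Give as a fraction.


FPR = FP / (FP + TN) = 27 / 141 = 9/47.

9/47


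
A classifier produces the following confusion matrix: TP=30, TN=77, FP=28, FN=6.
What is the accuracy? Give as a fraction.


Accuracy = (TP + TN) / (TP + TN + FP + FN) = (30 + 77) / 141 = 107/141.

107/141


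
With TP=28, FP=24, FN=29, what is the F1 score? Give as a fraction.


Precision = 28/52 = 7/13. Recall = 28/57 = 28/57. F1 = 2*P*R/(P+R) = 56/109.

56/109


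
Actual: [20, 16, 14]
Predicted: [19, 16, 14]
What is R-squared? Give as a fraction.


Mean(y) = 50/3. SS_res = 1. SS_tot = 56/3. R^2 = 1 - 1/(56/3) = 53/56.

53/56


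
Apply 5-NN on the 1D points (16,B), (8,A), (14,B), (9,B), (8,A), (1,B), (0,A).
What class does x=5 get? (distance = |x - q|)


Distances: |16-5|=11, |8-5|=3, |14-5|=9, |9-5|=4, |8-5|=3, |1-5|=4, |0-5|=5. 5 nearest: (8,A), (8,A), (9,B), (1,B), (0,A). Counts: {'A': 3, 'B': 2}. Majority class: A.

A


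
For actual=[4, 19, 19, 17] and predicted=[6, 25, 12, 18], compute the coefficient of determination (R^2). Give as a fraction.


Mean(y) = 59/4. SS_res = 90. SS_tot = 627/4. R^2 = 1 - 90/(627/4) = 89/209.

89/209


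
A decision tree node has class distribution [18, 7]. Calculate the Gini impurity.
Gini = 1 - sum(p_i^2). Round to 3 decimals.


Total = 25. Proportions: 18/25, 7/25. sum(p_i^2) = 0.5968. Gini = 1 - 0.5968 = 0.4032, which rounds to 0.403.

0.403


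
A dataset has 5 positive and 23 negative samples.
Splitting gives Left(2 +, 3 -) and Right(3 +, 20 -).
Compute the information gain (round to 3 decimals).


H(parent) = 0.6769. H(left) = 0.9710, H(right) = 0.5586. Weighted = (5/28)*0.9710 + (23/28)*0.5586 = 0.6322. IG = 0.6769 - 0.6322 = 0.0447, which rounds to 0.045.

0.045


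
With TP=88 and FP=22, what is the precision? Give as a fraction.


Precision = TP / (TP + FP) = 88 / 110 = 4/5.

4/5


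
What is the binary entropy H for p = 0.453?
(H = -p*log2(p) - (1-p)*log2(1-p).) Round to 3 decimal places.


H = -0.453*log2(0.453) - 0.547*log2(0.547) = 0.994.

0.994


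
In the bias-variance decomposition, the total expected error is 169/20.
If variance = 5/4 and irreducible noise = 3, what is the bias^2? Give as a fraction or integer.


Total error = bias^2 + variance + irreducible noise. So bias^2 = 169/20 - 5/4 - 3 = 21/5.

21/5


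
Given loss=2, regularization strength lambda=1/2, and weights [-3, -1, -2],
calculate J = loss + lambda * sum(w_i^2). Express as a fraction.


L2 sq norm = sum(w^2) = 14. J = 2 + 1/2 * 14 = 9.

9


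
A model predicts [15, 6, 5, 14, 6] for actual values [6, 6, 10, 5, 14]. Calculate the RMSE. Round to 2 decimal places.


MSE = 50.2000. RMSE = sqrt(50.2000) = 7.09.

7.09


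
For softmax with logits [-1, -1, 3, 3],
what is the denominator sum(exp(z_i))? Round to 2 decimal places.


Denom = e^-1=0.3679 + e^-1=0.3679 + e^3=20.0855 + e^3=20.0855. Sum = 40.9068, which rounds to 40.91.

40.91


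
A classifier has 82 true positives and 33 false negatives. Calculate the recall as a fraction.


Recall = TP / (TP + FN) = 82 / 115 = 82/115.

82/115


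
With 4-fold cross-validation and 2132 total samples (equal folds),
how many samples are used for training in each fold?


Each validation fold has 2132/4 = 533 samples. Training set = 2132 - 533 = 1599.

1599


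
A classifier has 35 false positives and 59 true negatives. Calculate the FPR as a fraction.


FPR = FP / (FP + TN) = 35 / 94 = 35/94.

35/94


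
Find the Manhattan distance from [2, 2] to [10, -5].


d = sum of absolute differences: |2-10|=8 + |2--5|=7 = 15.

15


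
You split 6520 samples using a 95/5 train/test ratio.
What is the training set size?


Test set = 6520 * 5% = 326. Training set = 6520 - 326 = 6194.

6194


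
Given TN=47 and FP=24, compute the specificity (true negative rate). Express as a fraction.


Specificity = TN / (TN + FP) = 47 / 71 = 47/71.

47/71


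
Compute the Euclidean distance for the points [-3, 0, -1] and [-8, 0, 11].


d = sqrt(sum of squared differences). (-3--8)^2=25, (0-0)^2=0, (-1-11)^2=144. Sum = 169.

13


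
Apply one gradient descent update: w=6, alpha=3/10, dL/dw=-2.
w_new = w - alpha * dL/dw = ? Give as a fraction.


w_new = 6 - 3/10 * -2 = 6 - -3/5 = 33/5.

33/5


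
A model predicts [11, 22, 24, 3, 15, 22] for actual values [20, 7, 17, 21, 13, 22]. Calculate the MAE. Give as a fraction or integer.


MAE = (1/6) * (|20-11|=9 + |7-22|=15 + |17-24|=7 + |21-3|=18 + |13-15|=2 + |22-22|=0). Sum = 51. MAE = 17/2.

17/2


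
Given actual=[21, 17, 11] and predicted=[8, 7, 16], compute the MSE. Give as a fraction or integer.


MSE = (1/3) * ((21-8)^2=169 + (17-7)^2=100 + (11-16)^2=25). Sum = 294. MSE = 98.

98


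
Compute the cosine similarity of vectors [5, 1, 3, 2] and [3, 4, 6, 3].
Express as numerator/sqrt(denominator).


dot = 43. |a|^2 = 39, |b|^2 = 70. cos = 43/sqrt(2730).

43/sqrt(2730)


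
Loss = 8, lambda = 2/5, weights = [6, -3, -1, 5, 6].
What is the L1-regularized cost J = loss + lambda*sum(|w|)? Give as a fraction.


L1 norm = sum(|w|) = 21. J = 8 + 2/5 * 21 = 82/5.

82/5


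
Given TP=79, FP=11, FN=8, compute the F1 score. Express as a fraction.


Precision = 79/90 = 79/90. Recall = 79/87 = 79/87. F1 = 2*P*R/(P+R) = 158/177.

158/177


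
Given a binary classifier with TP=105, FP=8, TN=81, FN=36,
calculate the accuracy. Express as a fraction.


Accuracy = (TP + TN) / (TP + TN + FP + FN) = (105 + 81) / 230 = 93/115.

93/115


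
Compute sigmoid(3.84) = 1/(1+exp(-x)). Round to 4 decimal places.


sigma(3.84) = 1/(1+e^(-3.84)) = 1/(1+0.021494) = 1/1.021494 = 0.9790.

0.9790


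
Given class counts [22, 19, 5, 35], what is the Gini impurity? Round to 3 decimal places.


Total = 81. Proportions: 22/81, 19/81, 5/81, 35/81. sum(p_i^2) = 0.3193. Gini = 1 - 0.3193 = 0.6807, which rounds to 0.681.

0.681


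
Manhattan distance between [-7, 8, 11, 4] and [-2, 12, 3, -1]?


d = sum of absolute differences: |-7--2|=5 + |8-12|=4 + |11-3|=8 + |4--1|=5 = 22.

22


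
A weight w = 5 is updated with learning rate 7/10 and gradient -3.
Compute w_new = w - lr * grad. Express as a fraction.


w_new = 5 - 7/10 * -3 = 5 - -21/10 = 71/10.

71/10


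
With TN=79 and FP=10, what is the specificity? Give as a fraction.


Specificity = TN / (TN + FP) = 79 / 89 = 79/89.

79/89


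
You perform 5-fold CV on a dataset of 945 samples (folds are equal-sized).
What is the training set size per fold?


Each validation fold has 945/5 = 189 samples. Training set = 945 - 189 = 756.

756


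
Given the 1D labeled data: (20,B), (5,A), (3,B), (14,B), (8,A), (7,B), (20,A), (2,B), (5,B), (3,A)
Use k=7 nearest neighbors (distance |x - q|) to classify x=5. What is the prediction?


Distances: |20-5|=15, |5-5|=0, |3-5|=2, |14-5|=9, |8-5|=3, |7-5|=2, |20-5|=15, |2-5|=3, |5-5|=0, |3-5|=2. 7 nearest: (5,A), (5,B), (3,A), (3,B), (7,B), (8,A), (2,B). Counts: {'A': 3, 'B': 4}. Majority class: B.

B
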